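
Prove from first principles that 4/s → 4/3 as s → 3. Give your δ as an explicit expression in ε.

δ = min(3/2, (9/8)ε)

Suppose ε > 0. We seek δ > 0 such that 0 < |s − 3| < δ implies |4/s − (4/3)| < ε.
|4/s − (4/3)| = 4·|3 − s|/(3·|s|) = 4|s − 3|/(3|s|).
Restrict δ ≤ 3/2. Then |s − 3| < 3/2 gives |s| > 3/2, so 3|s| > 9/2.
Then |4/s − (4/3)| < 4|s − 3|/(9/2), which is < ε when |s − 3| < (9/8)ε.
Take δ = min(3/2, (9/8)ε). Then 0 < |s − 3| < δ gives both |s − 3| < 3/2 and |s − 3| < (9/8)ε, so |4/s − (4/3)| < ε.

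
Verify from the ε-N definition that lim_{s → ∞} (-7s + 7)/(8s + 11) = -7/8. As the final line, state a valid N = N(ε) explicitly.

N = (133/64)/ε

Suppose ε > 0. We seek N > 0 such that s > N implies |(-7s + 7)/(8s + 11) + 7/8| < ε.
(-7s + 7)/(8s + 11) + 7/8 = (8(-7s + 7) − (-7)(8s + 11)) / (8(8s + 11)) = 133/(8(8s + 11)).
For s > 0 we have 8s + 11 > 8s, so |(-7s + 7)/(8s + 11) + 7/8| = 133/(8(8s + 11)) < 133/(8·8s) = (133/64)/s.
Thus |(-7s + 7)/(8s + 11) + 7/8| < ε whenever s > (133/64)/ε.
Take N = (133/64)/ε. If s > N then |(-7s + 7)/(8s + 11) + 7/8| < (133/64)/s < ε.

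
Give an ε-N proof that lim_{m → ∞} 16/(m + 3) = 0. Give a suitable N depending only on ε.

Suppose ε > 0. For m ≥ 1, |16/(m + 3) − 0| = 16/(m + 3) ≤ 16/m.
We need 16/m < ε, i.e. m > 16/ε.
Take N = 16/ε. If m > N then |16/(m + 3)| ≤ 16/m < ε.

N = 16/ε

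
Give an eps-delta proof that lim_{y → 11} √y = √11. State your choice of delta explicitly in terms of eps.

delta = min(11, √11·eps)

Fix eps > 0. We want delta > 0 such that 0 < |y − 11| < delta implies |√y − √11| < eps.
Rationalise: √y − √11 = (y − 11)/(√y + √11), so |√y − √11| = |y − 11|/(√y + √11).
Restrict delta ≤ 11 so that |y − 11| < 11 forces y > 0, and then √y + √11 > √11.
Hence |√y − √11| < |y − 11|/√11, which is < eps once |y − 11| < √11·eps.
Take delta = min(11, √11·eps). If 0 < |y − 11| < delta then y > 0 and |√y − √11| < |y − 11|/√11 < eps.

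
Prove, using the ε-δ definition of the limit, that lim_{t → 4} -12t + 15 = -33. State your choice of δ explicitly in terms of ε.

Let ε > 0. We need δ > 0 so that 0 < |t − 4| < δ implies |(-12t + 15) + 33| < ε.
Since (-12t + 15) + 33 = -12(t − 4), we have |(-12t + 15) + 33| = 12|t − 4|.
So 12|t − 4| < ε exactly when |t − 4| < ε/12.
Take δ = ε/12. If 0 < |t − 4| < δ then |(-12t + 15) + 33| = 12|t − 4| < 12·(ε/12) = ε.

δ = ε/12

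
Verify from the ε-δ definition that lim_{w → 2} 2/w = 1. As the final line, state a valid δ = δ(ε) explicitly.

Let ε > 0 be given. We seek δ > 0 such that 0 < |w − 2| < δ implies |2/w − 1| < ε.
|2/w − 1| = 2·|2 − w|/(2·|w|) = 2|w − 2|/(2|w|).
Restrict δ ≤ 1. Then |w − 2| < 1 gives |w| > 1, so 2|w| > 2.
Then |2/w − 1| < 2|w − 2|/2, which is < ε when |w − 2| < ε.
Take δ = min(1, ε). Then 0 < |w − 2| < δ gives both |w − 2| < 1 and |w − 2| < ε, so |2/w − 1| < ε.

δ = min(1, ε)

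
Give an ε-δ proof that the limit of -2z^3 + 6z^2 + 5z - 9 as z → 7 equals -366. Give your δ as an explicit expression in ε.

Let ε > 0 be given. We want δ > 0 such that 0 < |z − 7| < δ implies |(-2z^3 + 6z^2 + 5z - 9) + 366| < ε.
(-2z^3 + 6z^2 + 5z - 9) + 366 = -2z^3 + 6z^2 + 5z + 357 = (z − 7)(-2z^2 - 8z - 51).
So |(-2z^3 + 6z^2 + 5z - 9) + 366| = |z − 7|·|-2z^2 - 8z - 51|.
Assume first that |z − 7| < 1, so |z| < 8. Then |-2z^2 - 8z - 51| ≤ 2·8^2 + 8·8 + 51 = 243.
Hence |(-2z^3 + 6z^2 + 5z - 9) + 366| ≤ 243|z − 7| < ε provided |z − 7| < ε/243.
Choosing δ = min(1, ε/243) ensures both conditions, hence |(-2z^3 + 6z^2 + 5z - 9) + 366| < ε.

δ = min(1, ε/243)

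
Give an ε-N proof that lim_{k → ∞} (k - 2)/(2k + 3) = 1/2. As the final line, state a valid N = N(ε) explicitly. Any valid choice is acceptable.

Fix ε > 0. For k ≥ 1, |(k - 2)/(2k + 3) − (1/2)| = |-7|/(2(2k + 3)) = 7/(2(2k + 3)).
Since 2k + 3 ≥ 2k for k ≥ 1, this is ≤ 7/(2·2k) = (7/4)/k.
So |(k - 2)/(2k + 3) − (1/2)| < ε whenever k > (7/4)/ε.
Take N = (7/4)/ε. If k > N then |(k - 2)/(2k + 3) − (1/2)| ≤ (7/4)/k < ε.

N = (7/4)/ε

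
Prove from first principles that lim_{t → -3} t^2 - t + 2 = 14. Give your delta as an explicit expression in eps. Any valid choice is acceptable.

delta = min(1, eps/8)

Suppose eps > 0. We want delta > 0 such that 0 < |t + 3| < delta implies |(t^2 - t + 2) − 14| < eps.
(t^2 - t + 2) − 14 = t^2 - t - 12 = (t + 3)(t - 4).
So |(t^2 - t + 2) − 14| = |t + 3|·|t - 4|.
Assume first that |t + 3| < 1, so |t| < 4. Then |t - 4| ≤ 4 + 4 = 8.
Hence |(t^2 - t + 2) − 14| ≤ 8|t + 3| < eps provided |t + 3| < eps/8.
Choosing delta = min(1, eps/8) ensures both conditions, hence |(t^2 - t + 2) − 14| < eps.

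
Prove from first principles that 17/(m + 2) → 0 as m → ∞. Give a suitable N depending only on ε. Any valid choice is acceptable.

Let ε > 0 be given. For m ≥ 1, |17/(m + 2) − 0| = 17/(m + 2) ≤ 17/m.
We need 17/m < ε, i.e. m > 17/ε.
Take N = 17/ε. If m > N then |17/(m + 2)| ≤ 17/m < ε.

N = 17/ε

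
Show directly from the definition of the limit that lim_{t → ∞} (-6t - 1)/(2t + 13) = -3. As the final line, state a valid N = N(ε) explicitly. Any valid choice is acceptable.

N = 19/ε

Let ε > 0. We seek N > 0 such that t > N implies |(-6t - 1)/(2t + 13) + 3| < ε.
(-6t - 1)/(2t + 13) + 3 = (2(-6t - 1) − (-6)(2t + 13)) / (2(2t + 13)) = 76/(2(2t + 13)).
For t > 0 we have 2t + 13 > 2t, so |(-6t - 1)/(2t + 13) + 3| = 76/(2(2t + 13)) < 76/(2·2t) = 19/t.
Thus |(-6t - 1)/(2t + 13) + 3| < ε whenever t > 19/ε.
Take N = 19/ε. If t > N then |(-6t - 1)/(2t + 13) + 3| < 19/t < ε.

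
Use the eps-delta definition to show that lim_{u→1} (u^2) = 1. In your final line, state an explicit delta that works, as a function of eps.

Let eps > 0. We seek delta > 0 with 0 < |u − 1| < delta ⇒ |u^2 − 1| < eps.
Factor: u^2 − 1 = (u − 1)(u + 1), so |u^2 − 1| = |u − 1|·|u + 1|.
Restrict delta ≤ 1. Then |u − 1| < 1 gives |u| < 2, so by the triangle inequality |u + 1| ≤ 2 + 1 = 3.
Hence |u^2 − 1| ≤ 3|u − 1|, which is < eps once |u − 1| < eps/3.
Take delta = min(1, eps/3). If 0 < |u − 1| < delta then both bounds hold and |u^2 − 1| ≤ 3|u − 1| < 3·(eps/3) = eps.

delta = min(1, eps/3)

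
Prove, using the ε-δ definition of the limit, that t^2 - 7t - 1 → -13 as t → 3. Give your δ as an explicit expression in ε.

Fix ε > 0. We want δ > 0 such that 0 < |t − 3| < δ implies |(t^2 - 7t - 1) + 13| < ε.
(t^2 - 7t - 1) + 13 = t^2 - 7t + 12 = (t − 3)(t - 4).
So |(t^2 - 7t - 1) + 13| = |t − 3|·|t - 4|.
Assume first that |t − 3| < 1, so |t| < 4. Then |t - 4| ≤ 4 + 4 = 8.
Hence |(t^2 - 7t - 1) + 13| ≤ 8|t − 3| < ε provided |t − 3| < ε/8.
Take δ = min(1, ε/8). Then 0 < |t − 3| < δ gives both |t − 3| < 1 and |t − 3| < ε/8, so |(t^2 - 7t - 1) + 13| < ε.

δ = min(1, ε/8)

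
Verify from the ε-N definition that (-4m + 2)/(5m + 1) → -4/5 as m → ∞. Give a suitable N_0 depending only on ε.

N_0 = (14/25)/ε

Suppose ε > 0. For m ≥ 1, |(-4m + 2)/(5m + 1) + 4/5| = |14|/(5(5m + 1)) = 14/(5(5m + 1)).
Since 5m + 1 ≥ 5m for m ≥ 1, this is ≤ 14/(5·5m) = (14/25)/m.
So |(-4m + 2)/(5m + 1) + 4/5| < ε whenever m > (14/25)/ε.
Take N_0 = (14/25)/ε. If m > N_0 then |(-4m + 2)/(5m + 1) + 4/5| ≤ (14/25)/m < ε.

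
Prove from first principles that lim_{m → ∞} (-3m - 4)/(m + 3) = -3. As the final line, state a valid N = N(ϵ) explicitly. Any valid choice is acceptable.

N = 5/ϵ

Fix ϵ > 0. For m ≥ 1, |(-3m - 4)/(m + 3) + 3| = |5|/((m + 3)) = 5/((m + 3)).
Since m + 3 ≥ m for m ≥ 1, this is ≤ 5/(m) = 5/m.
So |(-3m - 4)/(m + 3) + 3| < ϵ whenever m > 5/ϵ.
Take N = 5/ϵ. If m > N then |(-3m - 4)/(m + 3) + 3| ≤ 5/m < ϵ.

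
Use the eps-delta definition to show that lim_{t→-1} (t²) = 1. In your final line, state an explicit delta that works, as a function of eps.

delta = min(2, eps/4)

Fix eps > 0. We seek delta > 0 with 0 < |t + 1| < delta ⇒ |t² − 1| < eps.
Factor: t² − 1 = (t + 1)(t - 1), so |t² − 1| = |t + 1|·|t - 1|.
Restrict delta ≤ 2. Then |t + 1| < 2 gives |t| < 3, so by the triangle inequality |t - 1| ≤ 3 + 1 = 4.
Hence |t² − 1| ≤ 4|t + 1|, which is < eps once |t + 1| < eps/4.
Take delta = min(2, eps/4). If 0 < |t + 1| < delta then both bounds hold and |t² − 1| ≤ 4|t + 1| < 4·(eps/4) = eps.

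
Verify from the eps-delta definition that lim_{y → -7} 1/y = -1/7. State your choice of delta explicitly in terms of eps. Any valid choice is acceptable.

delta = min(7/2, (49/2)eps)

Suppose eps > 0. We seek delta > 0 such that 0 < |y + 7| < delta implies |1/y + 1/7| < eps.
|1/y + 1/7| = |-7 − y|/(7·|y|) = |y + 7|/(7|y|).
Restrict delta ≤ 7/2. Then |y + 7| < 7/2 gives |y| > 7/2, so 7|y| > 49/2.
Then |1/y + 1/7| < |y + 7|/(49/2), which is < eps when |y + 7| < (49/2)eps.
Take delta = min(7/2, (49/2)eps). Then 0 < |y + 7| < delta gives both |y + 7| < 7/2 and |y + 7| < (49/2)eps, so |1/y + 1/7| < eps.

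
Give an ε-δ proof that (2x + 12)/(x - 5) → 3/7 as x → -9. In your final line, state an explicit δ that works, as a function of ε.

Let ε > 0. We want δ > 0 with 0 < |x + 9| < δ ⇒ |(2x + 12)/(x - 5) − (3/7)| < ε.
Combining over a common denominator, (2x + 12)/(x - 5) − (3/7) = [(2x + 12)·(-14) − (-6)·(x - 5)] / [(-14)·(x - 5)] = -22(x + 9) / ((-14)(x - 5)).
So |(2x + 12)/(x - 5) − (3/7)| = 22|x + 9| / (14·|x − 5|).
Require δ ≤ 7, so |x − 5| ≥ |-14| − |x + 9| > 14 − 7 = 7.
Hence |(2x + 12)/(x - 5) − (3/7)| < 22|x + 9|/(14·7) = (11/49)|x + 9|, which is < ε once |x + 9| < (49/11)ε.
Take δ = min(7, (49/11)ε). Then 0 < |x + 9| < δ forces both bounds, so |(2x + 12)/(x - 5) − (3/7)| < ε.

δ = min(7, (49/11)ε)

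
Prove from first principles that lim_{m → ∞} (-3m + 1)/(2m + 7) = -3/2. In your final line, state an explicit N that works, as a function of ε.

Suppose ε > 0. For m ≥ 1, |(-3m + 1)/(2m + 7) + 3/2| = |23|/(2(2m + 7)) = 23/(2(2m + 7)).
Since 2m + 7 ≥ 2m for m ≥ 1, this is ≤ 23/(2·2m) = (23/4)/m.
So |(-3m + 1)/(2m + 7) + 3/2| < ε whenever m > (23/4)/ε.
Take N = (23/4)/ε. If m > N then |(-3m + 1)/(2m + 7) + 3/2| ≤ (23/4)/m < ε.

N = (23/4)/ε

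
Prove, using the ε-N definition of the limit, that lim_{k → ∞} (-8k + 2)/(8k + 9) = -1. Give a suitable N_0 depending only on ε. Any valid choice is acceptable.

Let ε > 0. For k ≥ 1, |(-8k + 2)/(8k + 9) + 1| = |88|/(8(8k + 9)) = 88/(8(8k + 9)).
Since 8k + 9 ≥ 8k for k ≥ 1, this is ≤ 88/(8·8k) = (11/8)/k.
So |(-8k + 2)/(8k + 9) + 1| < ε whenever k > (11/8)/ε.
Take N_0 = (11/8)/ε. If k > N_0 then |(-8k + 2)/(8k + 9) + 1| ≤ (11/8)/k < ε.

N_0 = (11/8)/ε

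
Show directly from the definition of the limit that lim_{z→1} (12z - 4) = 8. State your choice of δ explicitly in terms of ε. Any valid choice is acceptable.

δ = ε/12

Suppose ε > 0. We need δ > 0 so that 0 < |z − 1| < δ implies |(12z - 4) − 8| < ε.
Since (12z - 4) − 8 = 12(z − 1), we have |(12z - 4) − 8| = 12|z − 1|.
So 12|z − 1| < ε exactly when |z − 1| < ε/12.
Choosing δ = ε/12 gives |(12z - 4) − 8| = 12|z − 1| < ε whenever |z − 1| < δ.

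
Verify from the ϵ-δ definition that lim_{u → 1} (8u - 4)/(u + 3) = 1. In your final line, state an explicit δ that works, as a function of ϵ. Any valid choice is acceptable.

δ = min(2, (2/7)ϵ)

Suppose ϵ > 0. We want δ > 0 with 0 < |u − 1| < δ ⇒ |(8u - 4)/(u + 3) − 1| < ϵ.
Combining over a common denominator, (8u - 4)/(u + 3) − 1 = [(8u - 4)·4 − 4·(u + 3)] / [4·(u + 3)] = 28(u − 1) / (4(u + 3)).
So |(8u - 4)/(u + 3) − 1| = 28|u − 1| / (4·|u + 3|).
Require δ ≤ 2, so |u + 3| ≥ |4| − |u − 1| > 4 − 2 = 2.
Hence |(8u - 4)/(u + 3) − 1| < 28|u − 1|/(4·2) = (7/2)|u − 1|, which is < ϵ once |u − 1| < (2/7)ϵ.
Take δ = min(2, (2/7)ϵ). Then 0 < |u − 1| < δ forces both bounds, so |(8u - 4)/(u + 3) − 1| < ϵ.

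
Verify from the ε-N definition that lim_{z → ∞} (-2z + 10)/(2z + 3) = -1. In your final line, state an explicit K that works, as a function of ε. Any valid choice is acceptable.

Let ε > 0. We seek K > 0 such that z > K implies |(-2z + 10)/(2z + 3) + 1| < ε.
(-2z + 10)/(2z + 3) + 1 = (2(-2z + 10) − (-2)(2z + 3)) / (2(2z + 3)) = 26/(2(2z + 3)).
For z > 0 we have 2z + 3 > 2z, so |(-2z + 10)/(2z + 3) + 1| = 26/(2(2z + 3)) < 26/(2·2z) = (13/2)/z.
Thus |(-2z + 10)/(2z + 3) + 1| < ε whenever z > (13/2)/ε.
Take K = (13/2)/ε. If z > K then |(-2z + 10)/(2z + 3) + 1| < (13/2)/z < ε.

K = (13/2)/ε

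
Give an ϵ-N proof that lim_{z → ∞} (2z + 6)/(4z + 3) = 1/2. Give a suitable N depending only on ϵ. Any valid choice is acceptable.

Fix ϵ > 0. We seek N > 0 such that z > N implies |(2z + 6)/(4z + 3) − (1/2)| < ϵ.
(2z + 6)/(4z + 3) − (1/2) = (4(2z + 6) − 2(4z + 3)) / (4(4z + 3)) = 18/(4(4z + 3)).
For z > 0 we have 4z + 3 > 4z, so |(2z + 6)/(4z + 3) − (1/2)| = 18/(4(4z + 3)) < 18/(4·4z) = (9/8)/z.
Thus |(2z + 6)/(4z + 3) − (1/2)| < ϵ whenever z > (9/8)/ϵ.
Take N = (9/8)/ϵ. If z > N then |(2z + 6)/(4z + 3) − (1/2)| < (9/8)/z < ϵ.

N = (9/8)/ϵ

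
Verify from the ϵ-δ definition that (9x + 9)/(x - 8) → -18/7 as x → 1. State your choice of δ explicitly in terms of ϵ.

δ = min(7/2, (49/162)ϵ)

Let ϵ > 0 be given. We want δ > 0 with 0 < |x − 1| < δ ⇒ |(9x + 9)/(x - 8) + 18/7| < ϵ.
Combining over a common denominator, (9x + 9)/(x - 8) + 18/7 = [(9x + 9)·(-7) − 18·(x - 8)] / [(-7)·(x - 8)] = -81(x − 1) / ((-7)(x - 8)).
So |(9x + 9)/(x - 8) + 18/7| = 81|x − 1| / (7·|x − 8|).
Restrict δ ≤ 7/2. Then |x − 1| < 7/2 gives |x − 8| = |(x − 1) + (-7)| ≥ 7 − 7/2 = 7/2.
Hence |(9x + 9)/(x - 8) + 18/7| < 81|x − 1|/(7·(7/2)) = (162/49)|x − 1|, which is < ϵ once |x − 1| < (49/162)ϵ.
Take δ = min(7/2, (49/162)ϵ). Then 0 < |x − 1| < δ forces both bounds, so |(9x + 9)/(x - 8) + 18/7| < ϵ.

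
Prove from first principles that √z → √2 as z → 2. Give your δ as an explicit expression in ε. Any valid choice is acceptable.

δ = min(2, √2·ε)

Let ε > 0. We want δ > 0 such that 0 < |z − 2| < δ implies |√z − √2| < ε.
Multiplying by the conjugate, |√z − √2| = |z − 2|/(√z + √2).
Restrict δ ≤ 2 so that |z − 2| < 2 forces z > 0, and then √z + √2 > √2.
Hence |√z − √2| < |z − 2|/√2, which is < ε once |z − 2| < √2·ε.
Take δ = min(2, √2·ε). If 0 < |z − 2| < δ then z > 0 and |√z − √2| < |z − 2|/√2 < ε.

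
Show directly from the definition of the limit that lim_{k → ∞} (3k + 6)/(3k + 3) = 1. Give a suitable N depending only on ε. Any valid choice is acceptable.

N = 1/ε

Let ε > 0. For k ≥ 1, |(3k + 6)/(3k + 3) − 1| = |9|/(3(3k + 3)) = 9/(3(3k + 3)).
Since 3k + 3 ≥ 3k for k ≥ 1, this is ≤ 9/(3·3k) = 1/k.
So |(3k + 6)/(3k + 3) − 1| < ε whenever k > 1/ε.
Take N = 1/ε. If k > N then |(3k + 6)/(3k + 3) − 1| ≤ 1/k < ε.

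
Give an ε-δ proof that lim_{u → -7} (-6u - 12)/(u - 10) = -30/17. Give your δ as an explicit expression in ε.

δ = min(17/2, (289/144)ε)

Let ε > 0 be given. We want δ > 0 with 0 < |u + 7| < δ ⇒ |(-6u - 12)/(u - 10) + 30/17| < ε.
Combining over a common denominator, (-6u - 12)/(u - 10) + 30/17 = [(-6u - 12)·(-17) − 30·(u - 10)] / [(-17)·(u - 10)] = 72(u + 7) / ((-17)(u - 10)).
So |(-6u - 12)/(u - 10) + 30/17| = 72|u + 7| / (17·|u − 10|).
Require δ ≤ 17/2, so |u − 10| ≥ |-17| − |u + 7| > 17 − 17/2 = 17/2.
Hence |(-6u - 12)/(u - 10) + 30/17| < 72|u + 7|/(17·(17/2)) = (144/289)|u + 7|, which is < ε once |u + 7| < (289/144)ε.
Take δ = min(17/2, (289/144)ε). Then 0 < |u + 7| < δ forces both bounds, so |(-6u - 12)/(u - 10) + 30/17| < ε.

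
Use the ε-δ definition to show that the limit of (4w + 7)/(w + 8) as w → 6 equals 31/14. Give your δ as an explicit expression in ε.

Let ε > 0 be given. We want δ > 0 with 0 < |w − 6| < δ ⇒ |(4w + 7)/(w + 8) − (31/14)| < ε.
Combining over a common denominator, (4w + 7)/(w + 8) − (31/14) = [(4w + 7)·14 − 31·(w + 8)] / [14·(w + 8)] = 25(w − 6) / (14(w + 8)).
So |(4w + 7)/(w + 8) − (31/14)| = 25|w − 6| / (14·|w + 8|).
Restrict δ ≤ 7. Then |w − 6| < 7 gives |w + 8| = |(w − 6) + 14| ≥ 14 − 7 = 7.
Hence |(4w + 7)/(w + 8) − (31/14)| < 25|w − 6|/(14·7) = (25/98)|w − 6|, which is < ε once |w − 6| < (98/25)ε.
Take δ = min(7, (98/25)ε). Then 0 < |w − 6| < δ forces both bounds, so |(4w + 7)/(w + 8) − (31/14)| < ε.

δ = min(7, (98/25)ε)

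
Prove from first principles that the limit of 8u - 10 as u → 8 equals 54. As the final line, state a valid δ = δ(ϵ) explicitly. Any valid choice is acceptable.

δ = ϵ/8

Fix ϵ > 0. We need δ > 0 so that 0 < |u − 8| < δ implies |(8u - 10) − 54| < ϵ.
|(8u - 10) − 54| = |8u - 64| = 8|u − 8|.
So 8|u − 8| < ϵ exactly when |u − 8| < ϵ/8.
Choosing δ = ϵ/8 gives |(8u - 10) − 54| = 8|u − 8| < ϵ whenever |u − 8| < δ.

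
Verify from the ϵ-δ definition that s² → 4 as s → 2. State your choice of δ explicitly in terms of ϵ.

δ = min(1, ϵ/5)

Let ϵ > 0. We seek δ > 0 with 0 < |s − 2| < δ ⇒ |s² − 4| < ϵ.
Factor: s² − 4 = (s − 2)(s + 2), so |s² − 4| = |s − 2|·|s + 2|.
Impose δ ≤ 1 so that |s| < 3; then |s + 2| ≤ 5.
Hence |s² − 4| ≤ 5|s − 2|, which is < ϵ once |s − 2| < ϵ/5.
Take δ = min(1, ϵ/5). If 0 < |s − 2| < δ then both bounds hold and |s² − 4| ≤ 5|s − 2| < 5·(ϵ/5) = ϵ.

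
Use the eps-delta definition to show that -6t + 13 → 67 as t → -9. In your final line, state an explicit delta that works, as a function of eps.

Let eps > 0. We need delta > 0 so that 0 < |t + 9| < delta implies |(-6t + 13) − 67| < eps.
|(-6t + 13) − 67| = |-6t - 54| = 6|t + 9|.
Thus it suffices that |t + 9| < eps/6.
Choosing delta = eps/6 gives |(-6t + 13) − 67| = 6|t + 9| < eps whenever |t + 9| < delta.

delta = eps/6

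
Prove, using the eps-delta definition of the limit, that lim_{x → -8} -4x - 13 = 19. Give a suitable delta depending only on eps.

delta = eps/4

Let eps > 0 be given. We need delta > 0 so that 0 < |x + 8| < delta implies |(-4x - 13) − 19| < eps.
|(-4x - 13) − 19| = |-4x - 32| = 4|x + 8|.
So 4|x + 8| < eps exactly when |x + 8| < eps/4.
Choosing delta = eps/4 gives |(-4x - 13) − 19| = 4|x + 8| < eps whenever |x + 8| < delta.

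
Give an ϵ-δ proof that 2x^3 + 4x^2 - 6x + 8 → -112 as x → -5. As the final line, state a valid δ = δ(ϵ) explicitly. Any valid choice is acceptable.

Let ϵ > 0. We want δ > 0 such that 0 < |x + 5| < δ implies |(2x^3 + 4x^2 - 6x + 8) + 112| < ϵ.
(2x^3 + 4x^2 - 6x + 8) + 112 = 2x^3 + 4x^2 - 6x + 120 = (x + 5)(2x^2 - 6x + 24).
So |(2x^3 + 4x^2 - 6x + 8) + 112| = |x + 5|·|2x^2 - 6x + 24|.
Assume first that |x + 5| < 1, so |x| < 6. Then |2x^2 - 6x + 24| ≤ 2·6^2 + 6·6 + 24 = 132.
Hence |(2x^3 + 4x^2 - 6x + 8) + 112| ≤ 132|x + 5| < ϵ provided |x + 5| < ϵ/132.
Take δ = min(1, ϵ/132). Then 0 < |x + 5| < δ gives both |x + 5| < 1 and |x + 5| < ϵ/132, so |(2x^3 + 4x^2 - 6x + 8) + 112| < ϵ.

δ = min(1, ϵ/132)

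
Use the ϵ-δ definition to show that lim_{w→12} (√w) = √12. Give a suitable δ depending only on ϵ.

δ = min(12, √12·ϵ)

Suppose ϵ > 0. We want δ > 0 such that 0 < |w − 12| < δ implies |√w − √12| < ϵ.
Multiplying by the conjugate, |√w − √12| = |w − 12|/(√w + √12).
Restrict δ ≤ 12 so that |w − 12| < 12 forces w > 0, and then √w + √12 > √12.
Hence |√w − √12| < |w − 12|/√12, which is < ϵ once |w − 12| < √12·ϵ.
Take δ = min(12, √12·ϵ). If 0 < |w − 12| < δ then w > 0 and |√w − √12| < |w − 12|/√12 < ϵ.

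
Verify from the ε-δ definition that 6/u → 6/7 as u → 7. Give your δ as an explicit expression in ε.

δ = min(7/2, (49/12)ε)

Let ε > 0. We seek δ > 0 such that 0 < |u − 7| < δ implies |6/u − (6/7)| < ε.
|6/u − (6/7)| = 6·|7 − u|/(7·|u|) = 6|u − 7|/(7|u|).
Require δ ≤ 7/2 so that |u| > 7 − 7/2 = 7/2, hence 7|u| > 49/2.
Then |6/u − (6/7)| < 6|u − 7|/(49/2), which is < ε when |u − 7| < (49/12)ε.
Take δ = min(7/2, (49/12)ε). Then 0 < |u − 7| < δ gives both |u − 7| < 7/2 and |u − 7| < (49/12)ε, so |6/u − (6/7)| < ε.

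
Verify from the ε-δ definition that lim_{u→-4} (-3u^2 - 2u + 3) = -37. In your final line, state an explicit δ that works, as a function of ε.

Fix ε > 0. We want δ > 0 such that 0 < |u + 4| < δ implies |(-3u^2 - 2u + 3) + 37| < ε.
(-3u^2 - 2u + 3) + 37 = -3u^2 - 2u + 40 = (u + 4)(-3u + 10).
So |(-3u^2 - 2u + 3) + 37| = |u + 4|·|-3u + 10|.
Require δ ≤ 1. Then |u + 4| < 1 gives |u| < 5, and by the triangle inequality |-3u + 10| ≤ 3·5 + 10 = 25.
Hence |(-3u^2 - 2u + 3) + 37| ≤ 25|u + 4| < ε provided |u + 4| < ε/25.
Choosing δ = min(1, ε/25) ensures both conditions, hence |(-3u^2 - 2u + 3) + 37| < ε.

δ = min(1, ε/25)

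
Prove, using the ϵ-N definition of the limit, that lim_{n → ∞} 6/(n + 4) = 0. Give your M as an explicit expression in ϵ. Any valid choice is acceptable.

Let ϵ > 0 be given. For n ≥ 1, |6/(n + 4) − 0| = 6/(n + 4) ≤ 6/n.
We need 6/n < ϵ, i.e. n > 6/ϵ.
Take M = 6/ϵ. If n > M then |6/(n + 4)| ≤ 6/n < ϵ.

M = 6/ϵ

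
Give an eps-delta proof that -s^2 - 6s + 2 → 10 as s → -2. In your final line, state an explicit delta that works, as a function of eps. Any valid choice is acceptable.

delta = min(1, eps/7)

Let eps > 0. We want delta > 0 such that 0 < |s + 2| < delta implies |(-s^2 - 6s + 2) − 10| < eps.
(-s^2 - 6s + 2) − 10 = -s^2 - 6s - 8 = (s + 2)(-s - 4).
So |(-s^2 - 6s + 2) − 10| = |s + 2|·|-s - 4|.
Assume first that |s + 2| < 1, so |s| < 3. Then |-s - 4| ≤ 3 + 4 = 7.
Hence |(-s^2 - 6s + 2) − 10| ≤ 7|s + 2| < eps provided |s + 2| < eps/7.
Take delta = min(1, eps/7). Then 0 < |s + 2| < delta gives both |s + 2| < 1 and |s + 2| < eps/7, so |(-s^2 - 6s + 2) − 10| < eps.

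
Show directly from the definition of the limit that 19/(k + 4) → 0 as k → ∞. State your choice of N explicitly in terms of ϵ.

Suppose ϵ > 0. For k ≥ 1, |19/(k + 4) − 0| = 19/(k + 4) ≤ 19/k.
We need 19/k < ϵ, i.e. k > 19/ϵ.
Take N = 19/ϵ. If k > N then |19/(k + 4)| ≤ 19/k < ϵ.

N = 19/ϵ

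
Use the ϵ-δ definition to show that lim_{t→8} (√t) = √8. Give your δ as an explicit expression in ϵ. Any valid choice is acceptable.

δ = min(8, √8·ϵ)

Let ϵ > 0. We want δ > 0 such that 0 < |t − 8| < δ implies |√t − √8| < ϵ.
Multiplying by the conjugate, |√t − √8| = |t − 8|/(√t + √8).
Restrict δ ≤ 8 so that |t − 8| < 8 forces t > 0, and then √t + √8 > √8.
Hence |√t − √8| < |t − 8|/√8, which is < ϵ once |t − 8| < √8·ϵ.
Take δ = min(8, √8·ϵ). If 0 < |t − 8| < δ then t > 0 and |√t − √8| < |t − 8|/√8 < ϵ.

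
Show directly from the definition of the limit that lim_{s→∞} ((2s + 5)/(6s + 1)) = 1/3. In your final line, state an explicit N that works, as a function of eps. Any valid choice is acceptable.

Let eps > 0 be given. We seek N > 0 such that s > N implies |(2s + 5)/(6s + 1) − (1/3)| < eps.
(2s + 5)/(6s + 1) − (1/3) = (6(2s + 5) − 2(6s + 1)) / (6(6s + 1)) = 28/(6(6s + 1)).
For s > 0 we have 6s + 1 > 6s, so |(2s + 5)/(6s + 1) − (1/3)| = 28/(6(6s + 1)) < 28/(6·6s) = (7/9)/s.
Thus |(2s + 5)/(6s + 1) − (1/3)| < eps whenever s > (7/9)/eps.
Take N = (7/9)/eps. If s > N then |(2s + 5)/(6s + 1) − (1/3)| < (7/9)/s < eps.

N = (7/9)/eps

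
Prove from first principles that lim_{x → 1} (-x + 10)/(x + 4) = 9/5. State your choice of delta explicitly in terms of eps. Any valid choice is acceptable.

delta = min(5/2, (25/28)eps)

Let eps > 0 be given. We want delta > 0 with 0 < |x − 1| < delta ⇒ |(-x + 10)/(x + 4) − (9/5)| < eps.
Combining over a common denominator, (-x + 10)/(x + 4) − (9/5) = [(-x + 10)·5 − 9·(x + 4)] / [5·(x + 4)] = -14(x − 1) / (5(x + 4)).
So |(-x + 10)/(x + 4) − (9/5)| = 14|x − 1| / (5·|x + 4|).
Restrict delta ≤ 5/2. Then |x − 1| < 5/2 gives |x + 4| = |(x − 1) + 5| ≥ 5 − 5/2 = 5/2.
Hence |(-x + 10)/(x + 4) − (9/5)| < 14|x − 1|/(5·(5/2)) = (28/25)|x − 1|, which is < eps once |x − 1| < (25/28)eps.
Take delta = min(5/2, (25/28)eps). Then 0 < |x − 1| < delta forces both bounds, so |(-x + 10)/(x + 4) − (9/5)| < eps.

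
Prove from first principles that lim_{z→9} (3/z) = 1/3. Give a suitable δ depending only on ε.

δ = min(9/2, (27/2)ε)

Let ε > 0. We seek δ > 0 such that 0 < |z − 9| < δ implies |3/z − (1/3)| < ε.
|3/z − (1/3)| = 3·|9 − z|/(9·|z|) = 3|z − 9|/(9|z|).
Restrict δ ≤ 9/2. Then |z − 9| < 9/2 gives |z| > 9/2, so 9|z| > 81/2.
Then |3/z − (1/3)| < 3|z − 9|/(81/2), which is < ε when |z − 9| < (27/2)ε.
Take δ = min(9/2, (27/2)ε). Then 0 < |z − 9| < δ gives both |z − 9| < 9/2 and |z − 9| < (27/2)ε, so |3/z − (1/3)| < ε.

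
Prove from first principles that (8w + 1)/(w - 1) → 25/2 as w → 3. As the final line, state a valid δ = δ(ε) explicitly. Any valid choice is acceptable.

Let ε > 0 be given. We want δ > 0 with 0 < |w − 3| < δ ⇒ |(8w + 1)/(w - 1) − (25/2)| < ε.
Combining over a common denominator, (8w + 1)/(w - 1) − (25/2) = [(8w + 1)·2 − 25·(w - 1)] / [2·(w - 1)] = -9(w − 3) / (2(w - 1)).
So |(8w + 1)/(w - 1) − (25/2)| = 9|w − 3| / (2·|w − 1|).
Require δ ≤ 1, so |w − 1| ≥ |2| − |w − 3| > 2 − 1 = 1.
Hence |(8w + 1)/(w - 1) − (25/2)| < 9|w − 3|/(2·1) = (9/2)|w − 3|, which is < ε once |w − 3| < (2/9)ε.
Take δ = min(1, (2/9)ε). Then 0 < |w − 3| < δ forces both bounds, so |(8w + 1)/(w - 1) − (25/2)| < ε.

δ = min(1, (2/9)ε)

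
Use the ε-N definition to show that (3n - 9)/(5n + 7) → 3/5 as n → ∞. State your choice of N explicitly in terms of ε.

Fix ε > 0. For n ≥ 1, |(3n - 9)/(5n + 7) − (3/5)| = |-66|/(5(5n + 7)) = 66/(5(5n + 7)).
Since 5n + 7 ≥ 5n for n ≥ 1, this is ≤ 66/(5·5n) = (66/25)/n.
So |(3n - 9)/(5n + 7) − (3/5)| < ε whenever n > (66/25)/ε.
Take N = (66/25)/ε. If n > N then |(3n - 9)/(5n + 7) − (3/5)| ≤ (66/25)/n < ε.

N = (66/25)/ε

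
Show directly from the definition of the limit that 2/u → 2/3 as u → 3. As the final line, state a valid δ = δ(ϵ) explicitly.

δ = min(3/2, (9/4)ϵ)

Let ϵ > 0. We seek δ > 0 such that 0 < |u − 3| < δ implies |2/u − (2/3)| < ϵ.
|2/u − (2/3)| = 2·|3 − u|/(3·|u|) = 2|u − 3|/(3|u|).
Restrict δ ≤ 3/2. Then |u − 3| < 3/2 gives |u| > 3/2, so 3|u| > 9/2.
Then |2/u − (2/3)| < 2|u − 3|/(9/2), which is < ϵ when |u − 3| < (9/4)ϵ.
Take δ = min(3/2, (9/4)ϵ). Then 0 < |u − 3| < δ gives both |u − 3| < 3/2 and |u − 3| < (9/4)ϵ, so |2/u − (2/3)| < ϵ.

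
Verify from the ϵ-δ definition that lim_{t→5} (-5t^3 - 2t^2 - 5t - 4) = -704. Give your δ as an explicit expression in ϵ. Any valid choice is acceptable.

δ = min(1, ϵ/482)

Let ϵ > 0. We want δ > 0 such that 0 < |t − 5| < δ implies |(-5t^3 - 2t^2 - 5t - 4) + 704| < ϵ.
(-5t^3 - 2t^2 - 5t - 4) + 704 = -5t^3 - 2t^2 - 5t + 700 = (t − 5)(-5t^2 - 27t - 140).
So |(-5t^3 - 2t^2 - 5t - 4) + 704| = |t − 5|·|-5t^2 - 27t - 140|.
Require δ ≤ 1. Then |t − 5| < 1 gives |t| < 6, and by the triangle inequality |-5t^2 - 27t - 140| ≤ 5·6^2 + 27·6 + 140 = 482.
Hence |(-5t^3 - 2t^2 - 5t - 4) + 704| ≤ 482|t − 5| < ϵ provided |t − 5| < ϵ/482.
Take δ = min(1, ϵ/482). Then 0 < |t − 5| < δ gives both |t − 5| < 1 and |t − 5| < ϵ/482, so |(-5t^3 - 2t^2 - 5t - 4) + 704| < ϵ.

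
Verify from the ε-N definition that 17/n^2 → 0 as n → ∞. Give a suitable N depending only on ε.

N = (17/ε)^{1/2}

Fix ε > 0. For n ≥ 1, |17/n^2 − 0| = 17/n^2.
17/n^2 < ε ⇔ n^2 > 17/ε ⇔ n > (17/ε)^{1/2}.
Take N = (17/ε)^{1/2}. Then n > N implies 17/n^2 < ε.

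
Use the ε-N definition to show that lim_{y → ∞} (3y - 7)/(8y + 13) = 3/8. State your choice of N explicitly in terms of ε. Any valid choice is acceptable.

N = (95/64)/ε

Fix ε > 0. We seek N > 0 such that y > N implies |(3y - 7)/(8y + 13) − (3/8)| < ε.
(3y - 7)/(8y + 13) − (3/8) = (8(3y - 7) − 3(8y + 13)) / (8(8y + 13)) = -95/(8(8y + 13)).
For y > 0 we have 8y + 13 > 8y, so |(3y - 7)/(8y + 13) − (3/8)| = 95/(8(8y + 13)) < 95/(8·8y) = (95/64)/y.
Thus |(3y - 7)/(8y + 13) − (3/8)| < ε whenever y > (95/64)/ε.
Take N = (95/64)/ε. If y > N then |(3y - 7)/(8y + 13) − (3/8)| < (95/64)/y < ε.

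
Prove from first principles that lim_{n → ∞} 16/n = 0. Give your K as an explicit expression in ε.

K = 16/ε

Fix ε > 0. For n ≥ 1, |16/n − 0| = 16/(n) ≤ 16/n.
We need 16/n < ε, i.e. n > 16/ε.
Take K = 16/ε. If n > K then |16/n| ≤ 16/n < ε.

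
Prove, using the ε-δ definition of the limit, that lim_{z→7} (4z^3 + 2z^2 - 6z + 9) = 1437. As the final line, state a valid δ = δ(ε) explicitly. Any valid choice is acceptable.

δ = min(1, ε/700)

Let ε > 0. We want δ > 0 such that 0 < |z − 7| < δ implies |(4z^3 + 2z^2 - 6z + 9) − 1437| < ε.
(4z^3 + 2z^2 - 6z + 9) − 1437 = 4z^3 + 2z^2 - 6z - 1428 = (z − 7)(4z^2 + 30z + 204).
So |(4z^3 + 2z^2 - 6z + 9) − 1437| = |z − 7|·|4z^2 + 30z + 204|.
Assume first that |z − 7| < 1, so |z| < 8. Then |4z^2 + 30z + 204| ≤ 4·8^2 + 30·8 + 204 = 700.
Hence |(4z^3 + 2z^2 - 6z + 9) − 1437| ≤ 700|z − 7| < ε provided |z − 7| < ε/700.
Take δ = min(1, ε/700). Then 0 < |z − 7| < δ gives both |z − 7| < 1 and |z − 7| < ε/700, so |(4z^3 + 2z^2 - 6z + 9) − 1437| < ε.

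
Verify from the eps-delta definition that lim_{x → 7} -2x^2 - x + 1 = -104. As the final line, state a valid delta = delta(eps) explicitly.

Suppose eps > 0. We want delta > 0 such that 0 < |x − 7| < delta implies |(-2x^2 - x + 1) + 104| < eps.
(-2x^2 - x + 1) + 104 = -2x^2 - x + 105 = (x − 7)(-2x - 15).
So |(-2x^2 - x + 1) + 104| = |x − 7|·|-2x - 15|.
Assume first that |x − 7| < 1, so |x| < 8. Then |-2x - 15| ≤ 2·8 + 15 = 31.
Hence |(-2x^2 - x + 1) + 104| ≤ 31|x − 7| < eps provided |x − 7| < eps/31.
Take delta = min(1, eps/31). Then 0 < |x − 7| < delta gives both |x − 7| < 1 and |x − 7| < eps/31, so |(-2x^2 - x + 1) + 104| < eps.

delta = min(1, eps/31)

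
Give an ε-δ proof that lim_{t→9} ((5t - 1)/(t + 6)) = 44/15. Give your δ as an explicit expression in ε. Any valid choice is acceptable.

δ = min(15/2, (225/62)ε)

Let ε > 0. We want δ > 0 with 0 < |t − 9| < δ ⇒ |(5t - 1)/(t + 6) − (44/15)| < ε.
Combining over a common denominator, (5t - 1)/(t + 6) − (44/15) = [(5t - 1)·15 − 44·(t + 6)] / [15·(t + 6)] = 31(t − 9) / (15(t + 6)).
So |(5t - 1)/(t + 6) − (44/15)| = 31|t − 9| / (15·|t + 6|).
Restrict δ ≤ 15/2. Then |t − 9| < 15/2 gives |t + 6| = |(t − 9) + 15| ≥ 15 − 15/2 = 15/2.
Hence |(5t - 1)/(t + 6) − (44/15)| < 31|t − 9|/(15·(15/2)) = (62/225)|t − 9|, which is < ε once |t − 9| < (225/62)ε.
Take δ = min(15/2, (225/62)ε). Then 0 < |t − 9| < δ forces both bounds, so |(5t - 1)/(t + 6) − (44/15)| < ε.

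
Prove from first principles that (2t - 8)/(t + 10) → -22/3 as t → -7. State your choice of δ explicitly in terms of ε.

δ = min(3/2, (9/56)ε)

Let ε > 0 be given. We want δ > 0 with 0 < |t + 7| < δ ⇒ |(2t - 8)/(t + 10) + 22/3| < ε.
Combining over a common denominator, (2t - 8)/(t + 10) + 22/3 = [(2t - 8)·3 − (-22)·(t + 10)] / [3·(t + 10)] = 28(t + 7) / (3(t + 10)).
So |(2t - 8)/(t + 10) + 22/3| = 28|t + 7| / (3·|t + 10|).
Restrict δ ≤ 3/2. Then |t + 7| < 3/2 gives |t + 10| = |(t + 7) + 3| ≥ 3 − 3/2 = 3/2.
Hence |(2t - 8)/(t + 10) + 22/3| < 28|t + 7|/(3·(3/2)) = (56/9)|t + 7|, which is < ε once |t + 7| < (9/56)ε.
Take δ = min(3/2, (9/56)ε). Then 0 < |t + 7| < δ forces both bounds, so |(2t - 8)/(t + 10) + 22/3| < ε.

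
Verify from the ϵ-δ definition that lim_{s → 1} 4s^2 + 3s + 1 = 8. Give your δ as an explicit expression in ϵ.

Let ϵ > 0. We want δ > 0 such that 0 < |s − 1| < δ implies |(4s^2 + 3s + 1) − 8| < ϵ.
(4s^2 + 3s + 1) − 8 = 4s^2 + 3s - 7 = (s − 1)(4s + 7).
So |(4s^2 + 3s + 1) − 8| = |s − 1|·|4s + 7|.
Assume first that |s − 1| < 2, so |s| < 3. Then |4s + 7| ≤ 4·3 + 7 = 19.
Hence |(4s^2 + 3s + 1) − 8| ≤ 19|s − 1| < ϵ provided |s − 1| < ϵ/19.
Take δ = min(2, ϵ/19). Then 0 < |s − 1| < δ gives both |s − 1| < 2 and |s − 1| < ϵ/19, so |(4s^2 + 3s + 1) − 8| < ϵ.

δ = min(2, ϵ/19)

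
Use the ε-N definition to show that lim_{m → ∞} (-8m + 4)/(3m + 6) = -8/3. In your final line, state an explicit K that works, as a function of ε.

K = (20/3)/ε

Fix ε > 0. For m ≥ 1, |(-8m + 4)/(3m + 6) + 8/3| = |60|/(3(3m + 6)) = 60/(3(3m + 6)).
Since 3m + 6 ≥ 3m for m ≥ 1, this is ≤ 60/(3·3m) = (20/3)/m.
So |(-8m + 4)/(3m + 6) + 8/3| < ε whenever m > (20/3)/ε.
Take K = (20/3)/ε. If m > K then |(-8m + 4)/(3m + 6) + 8/3| ≤ (20/3)/m < ε.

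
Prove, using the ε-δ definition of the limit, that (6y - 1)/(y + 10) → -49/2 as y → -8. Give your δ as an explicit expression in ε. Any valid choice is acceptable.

Let ε > 0 be given. We want δ > 0 with 0 < |y + 8| < δ ⇒ |(6y - 1)/(y + 10) + 49/2| < ε.
Combining over a common denominator, (6y - 1)/(y + 10) + 49/2 = [(6y - 1)·2 − (-49)·(y + 10)] / [2·(y + 10)] = 61(y + 8) / (2(y + 10)).
So |(6y - 1)/(y + 10) + 49/2| = 61|y + 8| / (2·|y + 10|).
Require δ ≤ 1, so |y + 10| ≥ |2| − |y + 8| > 2 − 1 = 1.
Hence |(6y - 1)/(y + 10) + 49/2| < 61|y + 8|/(2·1) = (61/2)|y + 8|, which is < ε once |y + 8| < (2/61)ε.
Take δ = min(1, (2/61)ε). Then 0 < |y + 8| < δ forces both bounds, so |(6y - 1)/(y + 10) + 49/2| < ε.

δ = min(1, (2/61)ε)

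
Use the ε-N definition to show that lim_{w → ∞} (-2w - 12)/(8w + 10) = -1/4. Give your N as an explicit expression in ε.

N = (19/16)/ε

Fix ε > 0. We seek N > 0 such that w > N implies |(-2w - 12)/(8w + 10) + 1/4| < ε.
(-2w - 12)/(8w + 10) + 1/4 = (8(-2w - 12) − (-2)(8w + 10)) / (8(8w + 10)) = -76/(8(8w + 10)).
For w > 0 we have 8w + 10 > 8w, so |(-2w - 12)/(8w + 10) + 1/4| = 76/(8(8w + 10)) < 76/(8·8w) = (19/16)/w.
Thus |(-2w - 12)/(8w + 10) + 1/4| < ε whenever w > (19/16)/ε.
Take N = (19/16)/ε. If w > N then |(-2w - 12)/(8w + 10) + 1/4| < (19/16)/w < ε.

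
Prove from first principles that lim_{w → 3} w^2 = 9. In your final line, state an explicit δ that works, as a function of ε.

Let ε > 0 be given. We seek δ > 0 with 0 < |w − 3| < δ ⇒ |w^2 − 9| < ε.
Factor: w^2 − 9 = (w − 3)(w + 3), so |w^2 − 9| = |w − 3|·|w + 3|.
Impose δ ≤ 1 so that |w| < 4; then |w + 3| ≤ 7.
Hence |w^2 − 9| ≤ 7|w − 3|, which is < ε once |w − 3| < ε/7.
Take δ = min(1, ε/7). If 0 < |w − 3| < δ then both bounds hold and |w^2 − 9| ≤ 7|w − 3| < 7·(ε/7) = ε.

δ = min(1, ε/7)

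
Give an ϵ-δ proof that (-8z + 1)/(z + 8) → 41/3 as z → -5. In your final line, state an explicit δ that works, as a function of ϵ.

Fix ϵ > 0. We want δ > 0 with 0 < |z + 5| < δ ⇒ |(-8z + 1)/(z + 8) − (41/3)| < ϵ.
Combining over a common denominator, (-8z + 1)/(z + 8) − (41/3) = [(-8z + 1)·3 − 41·(z + 8)] / [3·(z + 8)] = -65(z + 5) / (3(z + 8)).
So |(-8z + 1)/(z + 8) − (41/3)| = 65|z + 5| / (3·|z + 8|).
Restrict δ ≤ 3/2. Then |z + 5| < 3/2 gives |z + 8| = |(z + 5) + 3| ≥ 3 − 3/2 = 3/2.
Hence |(-8z + 1)/(z + 8) − (41/3)| < 65|z + 5|/(3·(3/2)) = (130/9)|z + 5|, which is < ϵ once |z + 5| < (9/130)ϵ.
Take δ = min(3/2, (9/130)ϵ). Then 0 < |z + 5| < δ forces both bounds, so |(-8z + 1)/(z + 8) − (41/3)| < ϵ.

δ = min(3/2, (9/130)ϵ)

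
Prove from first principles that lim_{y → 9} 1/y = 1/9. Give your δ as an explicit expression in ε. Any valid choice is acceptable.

δ = min(9/2, (81/2)ε)

Let ε > 0. We seek δ > 0 such that 0 < |y − 9| < δ implies |1/y − (1/9)| < ε.
|1/y − (1/9)| = |9 − y|/(9·|y|) = |y − 9|/(9|y|).
Restrict δ ≤ 9/2. Then |y − 9| < 9/2 gives |y| > 9/2, so 9|y| > 81/2.
Then |1/y − (1/9)| < |y − 9|/(81/2), which is < ε when |y − 9| < (81/2)ε.
Take δ = min(9/2, (81/2)ε). Then 0 < |y − 9| < δ gives both |y − 9| < 9/2 and |y − 9| < (81/2)ε, so |1/y − (1/9)| < ε.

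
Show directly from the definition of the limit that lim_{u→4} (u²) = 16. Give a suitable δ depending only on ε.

Let ε > 0. We seek δ > 0 with 0 < |u − 4| < δ ⇒ |u² − 16| < ε.
Factor: u² − 16 = (u − 4)(u + 4), so |u² − 16| = |u − 4|·|u + 4|.
Impose δ ≤ 2 so that |u| < 6; then |u + 4| ≤ 10.
Hence |u² − 16| ≤ 10|u − 4|, which is < ε once |u − 4| < ε/10.
Take δ = min(2, ε/10). If 0 < |u − 4| < δ then both bounds hold and |u² − 16| ≤ 10|u − 4| < 10·(ε/10) = ε.

δ = min(2, ε/10)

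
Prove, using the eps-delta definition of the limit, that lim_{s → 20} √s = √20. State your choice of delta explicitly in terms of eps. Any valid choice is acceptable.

Fix eps > 0. We want delta > 0 such that 0 < |s − 20| < delta implies |√s − √20| < eps.
Rationalise: √s − √20 = (s − 20)/(√s + √20), so |√s − √20| = |s − 20|/(√s + √20).
Restrict delta ≤ 20 so that |s − 20| < 20 forces s > 0, and then √s + √20 > √20.
Hence |√s − √20| < |s − 20|/√20, which is < eps once |s − 20| < √20·eps.
Take delta = min(20, √20·eps). If 0 < |s − 20| < delta then s > 0 and |√s − √20| < |s − 20|/√20 < eps.

delta = min(20, √20·eps)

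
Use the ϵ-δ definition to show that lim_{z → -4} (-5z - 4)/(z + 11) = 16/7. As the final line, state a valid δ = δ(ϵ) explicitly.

δ = min(7/2, (49/102)ϵ)

Fix ϵ > 0. We want δ > 0 with 0 < |z + 4| < δ ⇒ |(-5z - 4)/(z + 11) − (16/7)| < ϵ.
Combining over a common denominator, (-5z - 4)/(z + 11) − (16/7) = [(-5z - 4)·7 − 16·(z + 11)] / [7·(z + 11)] = -51(z + 4) / (7(z + 11)).
So |(-5z - 4)/(z + 11) − (16/7)| = 51|z + 4| / (7·|z + 11|).
Require δ ≤ 7/2, so |z + 11| ≥ |7| − |z + 4| > 7 − 7/2 = 7/2.
Hence |(-5z - 4)/(z + 11) − (16/7)| < 51|z + 4|/(7·(7/2)) = (102/49)|z + 4|, which is < ϵ once |z + 4| < (49/102)ϵ.
Take δ = min(7/2, (49/102)ϵ). Then 0 < |z + 4| < δ forces both bounds, so |(-5z - 4)/(z + 11) − (16/7)| < ϵ.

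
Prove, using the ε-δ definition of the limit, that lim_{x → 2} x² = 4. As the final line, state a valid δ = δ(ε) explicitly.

Let ε > 0. We seek δ > 0 with 0 < |x − 2| < δ ⇒ |x² − 4| < ε.
Factor: x² − 4 = (x − 2)(x + 2), so |x² − 4| = |x − 2|·|x + 2|.
Restrict δ ≤ 1. Then |x − 2| < 1 gives |x| < 3, so by the triangle inequality |x + 2| ≤ 3 + 2 = 5.
Hence |x² − 4| ≤ 5|x − 2|, which is < ε once |x − 2| < ε/5.
Take δ = min(1, ε/5). If 0 < |x − 2| < δ then both bounds hold and |x² − 4| ≤ 5|x − 2| < 5·(ε/5) = ε.

δ = min(1, ε/5)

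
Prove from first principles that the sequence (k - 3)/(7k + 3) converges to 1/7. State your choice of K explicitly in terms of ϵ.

Let ϵ > 0. For k ≥ 1, |(k - 3)/(7k + 3) − (1/7)| = |-24|/(7(7k + 3)) = 24/(7(7k + 3)).
Since 7k + 3 ≥ 7k for k ≥ 1, this is ≤ 24/(7·7k) = (24/49)/k.
So |(k - 3)/(7k + 3) − (1/7)| < ϵ whenever k > (24/49)/ϵ.
Take K = (24/49)/ϵ. If k > K then |(k - 3)/(7k + 3) − (1/7)| ≤ (24/49)/k < ϵ.

K = (24/49)/ϵ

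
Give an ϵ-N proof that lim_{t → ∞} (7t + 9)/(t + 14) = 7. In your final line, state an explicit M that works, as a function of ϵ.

Let ϵ > 0 be given. We seek M > 0 such that t > M implies |(7t + 9)/(t + 14) − 7| < ϵ.
(7t + 9)/(t + 14) − 7 = ((7t + 9) − 7(t + 14)) / ((t + 14)) = -89/((t + 14)).
For t > 0 we have t + 14 > t, so |(7t + 9)/(t + 14) − 7| = 89/((t + 14)) < 89/(t) = 89/t.
Thus |(7t + 9)/(t + 14) − 7| < ϵ whenever t > 89/ϵ.
Take M = 89/ϵ. If t > M then |(7t + 9)/(t + 14) − 7| < 89/t < ϵ.

M = 89/ϵ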